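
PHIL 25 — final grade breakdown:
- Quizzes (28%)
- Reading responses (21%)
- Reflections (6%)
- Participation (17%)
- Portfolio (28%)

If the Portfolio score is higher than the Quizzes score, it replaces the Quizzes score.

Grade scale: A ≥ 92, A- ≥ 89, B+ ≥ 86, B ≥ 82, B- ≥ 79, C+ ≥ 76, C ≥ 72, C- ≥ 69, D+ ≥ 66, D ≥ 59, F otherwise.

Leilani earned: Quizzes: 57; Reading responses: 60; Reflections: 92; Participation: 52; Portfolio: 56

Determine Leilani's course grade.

F

Portfolio (56) ≤ Quizzes (57), so Quizzes stays at 57.
Weighted total:
  Quizzes 57 × 0.28 = 15.96
  Reading responses 60 × 0.21 = 12.6
  Reflections 92 × 0.06 = 5.52
  Participation 52 × 0.17 = 8.84
  Portfolio 56 × 0.28 = 15.68
Sum = 58.6
58.6 < 59 → F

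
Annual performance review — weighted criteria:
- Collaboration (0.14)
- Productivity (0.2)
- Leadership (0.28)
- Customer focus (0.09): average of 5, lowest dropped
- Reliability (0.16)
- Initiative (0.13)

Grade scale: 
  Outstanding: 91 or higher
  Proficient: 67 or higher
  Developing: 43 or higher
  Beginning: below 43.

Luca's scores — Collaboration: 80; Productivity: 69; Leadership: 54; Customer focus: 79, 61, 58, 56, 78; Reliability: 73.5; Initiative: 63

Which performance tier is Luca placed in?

Developing

Customer focus: drop 56 → average of remaining 4 = 276/4 = 69
Weighted total:
  Collaboration 80 × 0.14 = 11.2
  Productivity 69 × 0.2 = 13.8
  Leadership 54 × 0.28 = 15.12
  Customer focus 69 × 0.09 = 6.21
  Reliability 73.5 × 0.16 = 11.76
  Initiative 63 × 0.13 = 8.19
Sum = 66.28
66.28 is ≥ 43 and < 67 → Developing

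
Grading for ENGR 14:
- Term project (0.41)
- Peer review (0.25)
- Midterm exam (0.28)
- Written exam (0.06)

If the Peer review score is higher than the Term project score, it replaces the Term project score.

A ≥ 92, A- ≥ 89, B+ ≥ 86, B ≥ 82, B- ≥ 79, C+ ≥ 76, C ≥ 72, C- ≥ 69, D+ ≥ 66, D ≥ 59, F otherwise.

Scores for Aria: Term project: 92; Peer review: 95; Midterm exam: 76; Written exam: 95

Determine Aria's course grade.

Peer review (95) > Term project (92), so Term project counts as 95.
Weighted total:
  Term project 95 × 0.41 = 38.95
  Peer review 95 × 0.25 = 23.75
  Midterm exam 76 × 0.28 = 21.28
  Written exam 95 × 0.06 = 5.7
Sum = 89.68
89.68 is ≥ 89 and < 92 → A-

A-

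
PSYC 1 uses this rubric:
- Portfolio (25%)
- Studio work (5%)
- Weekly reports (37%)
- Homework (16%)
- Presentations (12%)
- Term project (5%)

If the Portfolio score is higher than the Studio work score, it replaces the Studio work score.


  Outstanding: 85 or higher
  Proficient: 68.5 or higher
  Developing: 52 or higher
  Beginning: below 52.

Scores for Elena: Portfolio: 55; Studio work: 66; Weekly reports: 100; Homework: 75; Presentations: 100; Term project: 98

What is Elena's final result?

Proficient

Portfolio (55) ≤ Studio work (66), so Studio work stays at 66.
Weighted total:
  Portfolio 55 × 0.25 = 13.75
  Studio work 66 × 0.05 = 3.3
  Weekly reports 100 × 0.37 = 37
  Homework 75 × 0.16 = 12
  Presentations 100 × 0.12 = 12
  Term project 98 × 0.05 = 4.9
Sum = 82.95
82.95 is ≥ 68.5 and < 85 → Proficient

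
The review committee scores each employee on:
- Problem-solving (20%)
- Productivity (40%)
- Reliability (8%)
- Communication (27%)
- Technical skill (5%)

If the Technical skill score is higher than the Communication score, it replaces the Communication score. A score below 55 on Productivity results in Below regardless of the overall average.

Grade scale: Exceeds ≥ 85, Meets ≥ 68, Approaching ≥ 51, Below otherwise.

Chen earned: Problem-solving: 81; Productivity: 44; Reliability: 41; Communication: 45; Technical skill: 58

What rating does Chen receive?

Below

Technical skill (58) > Communication (45), so Communication counts as 58.
Productivity score 44 < 55: minimum not met.
Weighted total:
  Problem-solving 81 × 0.2 = 16.2
  Productivity 44 × 0.4 = 17.6
  Reliability 41 × 0.08 = 3.28
  Communication 58 × 0.27 = 15.66
  Technical skill 58 × 0.05 = 2.9
Sum = 55.64
Because the Productivity minimum was not met, the result is Below.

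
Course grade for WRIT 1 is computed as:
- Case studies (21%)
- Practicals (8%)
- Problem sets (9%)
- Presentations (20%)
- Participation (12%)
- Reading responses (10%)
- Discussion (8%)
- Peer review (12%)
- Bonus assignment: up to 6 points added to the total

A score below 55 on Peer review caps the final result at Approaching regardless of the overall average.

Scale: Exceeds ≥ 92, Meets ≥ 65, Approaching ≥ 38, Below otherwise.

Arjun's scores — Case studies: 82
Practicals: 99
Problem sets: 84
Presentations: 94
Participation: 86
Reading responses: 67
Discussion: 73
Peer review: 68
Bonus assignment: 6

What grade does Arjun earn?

Peer review score 68 ≥ 55: minimum met.
Weighted total:
  Case studies 82 × 0.21 = 17.22
  Practicals 99 × 0.08 = 7.92
  Problem sets 84 × 0.09 = 7.56
  Presentations 94 × 0.2 = 18.8
  Participation 86 × 0.12 = 10.32
  Reading responses 67 × 0.1 = 6.7
  Discussion 73 × 0.08 = 5.84
  Peer review 68 × 0.12 = 8.16
Sum = 82.52
Bonus assignment: 82.52 + 6 = 88.52
88.52 is ≥ 65 and < 92 → Meets

Meets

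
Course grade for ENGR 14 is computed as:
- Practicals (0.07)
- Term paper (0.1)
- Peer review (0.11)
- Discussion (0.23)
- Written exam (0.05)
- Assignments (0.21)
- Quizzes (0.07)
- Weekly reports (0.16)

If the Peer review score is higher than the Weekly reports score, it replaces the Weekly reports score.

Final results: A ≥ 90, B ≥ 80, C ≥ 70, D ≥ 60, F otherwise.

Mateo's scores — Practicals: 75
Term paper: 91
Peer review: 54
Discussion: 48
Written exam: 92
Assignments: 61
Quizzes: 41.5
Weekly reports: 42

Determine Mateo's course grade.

Peer review (54) > Weekly reports (42), so Weekly reports counts as 54.
Weighted total:
  Practicals 75 × 0.07 = 5.25
  Term paper 91 × 0.1 = 9.1
  Peer review 54 × 0.11 = 5.94
  Discussion 48 × 0.23 = 11.04
  Written exam 92 × 0.05 = 4.6
  Assignments 61 × 0.21 = 12.81
  Quizzes 41.5 × 0.07 = 2.905
  Weekly reports 54 × 0.16 = 8.64
Sum = 60.285
60.285 is ≥ 60 and < 70 → D

D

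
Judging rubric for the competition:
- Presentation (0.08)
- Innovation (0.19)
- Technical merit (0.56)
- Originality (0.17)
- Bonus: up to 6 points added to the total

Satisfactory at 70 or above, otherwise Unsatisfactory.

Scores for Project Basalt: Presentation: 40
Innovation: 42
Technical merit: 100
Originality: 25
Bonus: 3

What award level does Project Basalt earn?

Weighted total:
  Presentation 40 × 0.08 = 3.2
  Innovation 42 × 0.19 = 7.98
  Technical merit 100 × 0.56 = 56
  Originality 25 × 0.17 = 4.25
Sum = 71.43
Bonus: 71.43 + 3 = 74.43
74.43 ≥ 70 → Satisfactory

Satisfactory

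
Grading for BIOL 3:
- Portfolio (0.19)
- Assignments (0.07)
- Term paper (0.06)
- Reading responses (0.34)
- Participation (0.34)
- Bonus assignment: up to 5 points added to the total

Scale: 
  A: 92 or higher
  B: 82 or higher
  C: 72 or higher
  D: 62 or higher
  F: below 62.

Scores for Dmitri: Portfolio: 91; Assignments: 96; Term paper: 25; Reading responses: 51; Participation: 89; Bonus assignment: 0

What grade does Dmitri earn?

C

Weighted total:
  Portfolio 91 × 0.19 = 17.29
  Assignments 96 × 0.07 = 6.72
  Term paper 25 × 0.06 = 1.5
  Reading responses 51 × 0.34 = 17.34
  Participation 89 × 0.34 = 30.26
Sum = 73.11
Bonus assignment: 73.11 + 0 = 73.11
73.11 is ≥ 72 and < 82 → C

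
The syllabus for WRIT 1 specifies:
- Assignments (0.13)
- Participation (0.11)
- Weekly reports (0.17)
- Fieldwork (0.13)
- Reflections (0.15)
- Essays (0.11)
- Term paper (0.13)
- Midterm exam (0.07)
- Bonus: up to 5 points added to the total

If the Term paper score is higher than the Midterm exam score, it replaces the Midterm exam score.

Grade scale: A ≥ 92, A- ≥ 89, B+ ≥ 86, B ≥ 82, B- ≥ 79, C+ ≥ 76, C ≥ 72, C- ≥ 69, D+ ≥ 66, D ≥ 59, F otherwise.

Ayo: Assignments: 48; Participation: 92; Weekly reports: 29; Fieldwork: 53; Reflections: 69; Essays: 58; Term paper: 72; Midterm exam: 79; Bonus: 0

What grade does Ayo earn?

D

Term paper (72) ≤ Midterm exam (79), so Midterm exam stays at 79.
Weighted total:
  Assignments 48 × 0.13 = 6.24
  Participation 92 × 0.11 = 10.12
  Weekly reports 29 × 0.17 = 4.93
  Fieldwork 53 × 0.13 = 6.89
  Reflections 69 × 0.15 = 10.35
  Essays 58 × 0.11 = 6.38
  Term paper 72 × 0.13 = 9.36
  Midterm exam 79 × 0.07 = 5.53
Sum = 59.8
Bonus: 59.8 + 0 = 59.8
59.8 is ≥ 59 and < 66 → D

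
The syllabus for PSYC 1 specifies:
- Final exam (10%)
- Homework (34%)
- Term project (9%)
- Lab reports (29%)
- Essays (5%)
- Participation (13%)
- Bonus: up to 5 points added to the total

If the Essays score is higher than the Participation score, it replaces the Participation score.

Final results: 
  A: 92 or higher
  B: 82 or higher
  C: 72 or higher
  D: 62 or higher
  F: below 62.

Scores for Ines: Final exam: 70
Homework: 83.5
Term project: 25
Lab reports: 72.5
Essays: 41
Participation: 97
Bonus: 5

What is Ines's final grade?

Essays (41) ≤ Participation (97), so Participation stays at 97.
Weighted total:
  Final exam 70 × 0.1 = 7
  Homework 83.5 × 0.34 = 28.39
  Term project 25 × 0.09 = 2.25
  Lab reports 72.5 × 0.29 = 21.025
  Essays 41 × 0.05 = 2.05
  Participation 97 × 0.13 = 12.61
Sum = 73.325
Bonus: 73.325 + 5 = 78.325
78.325 is ≥ 72 and < 82 → C

C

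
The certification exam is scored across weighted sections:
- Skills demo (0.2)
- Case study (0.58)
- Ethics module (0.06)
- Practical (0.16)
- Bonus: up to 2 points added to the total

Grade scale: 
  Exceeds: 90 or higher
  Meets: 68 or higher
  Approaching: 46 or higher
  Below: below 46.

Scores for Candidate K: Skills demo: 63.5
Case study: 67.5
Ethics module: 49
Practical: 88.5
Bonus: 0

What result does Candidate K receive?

Weighted total:
  Skills demo 63.5 × 0.2 = 12.7
  Case study 67.5 × 0.58 = 39.15
  Ethics module 49 × 0.06 = 2.94
  Practical 88.5 × 0.16 = 14.16
Sum = 68.95
Bonus: 68.95 + 0 = 68.95
68.95 is ≥ 68 and < 90 → Meets

Meets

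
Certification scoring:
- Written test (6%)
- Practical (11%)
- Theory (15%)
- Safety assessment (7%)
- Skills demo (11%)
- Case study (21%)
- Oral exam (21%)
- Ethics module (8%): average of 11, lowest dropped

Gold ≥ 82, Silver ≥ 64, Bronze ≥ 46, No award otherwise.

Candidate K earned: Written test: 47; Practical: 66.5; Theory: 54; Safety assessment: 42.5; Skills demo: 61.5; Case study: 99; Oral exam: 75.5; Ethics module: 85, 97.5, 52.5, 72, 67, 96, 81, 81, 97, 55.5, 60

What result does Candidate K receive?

Silver

Ethics module: drop 52.5 → average of remaining 10 = 792/10 = 79.2
Weighted total:
  Written test 47 × 0.06 = 2.82
  Practical 66.5 × 0.11 = 7.315
  Theory 54 × 0.15 = 8.1
  Safety assessment 42.5 × 0.07 = 2.975
  Skills demo 61.5 × 0.11 = 6.765
  Case study 99 × 0.21 = 20.79
  Oral exam 75.5 × 0.21 = 15.855
  Ethics module 79.2 × 0.08 = 6.336
Sum = 70.956
70.956 is ≥ 64 and < 82 → Silver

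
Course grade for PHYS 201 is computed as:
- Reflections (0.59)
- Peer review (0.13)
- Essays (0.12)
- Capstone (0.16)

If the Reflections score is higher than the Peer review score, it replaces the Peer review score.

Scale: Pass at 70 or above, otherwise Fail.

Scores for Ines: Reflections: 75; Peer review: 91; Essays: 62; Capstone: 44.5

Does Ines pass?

Reflections (75) ≤ Peer review (91), so Peer review stays at 91.
Weighted total:
  Reflections 75 × 0.59 = 44.25
  Peer review 91 × 0.13 = 11.83
  Essays 62 × 0.12 = 7.44
  Capstone 44.5 × 0.16 = 7.12
Sum = 70.64
70.64 ≥ 70 → Pass

Pass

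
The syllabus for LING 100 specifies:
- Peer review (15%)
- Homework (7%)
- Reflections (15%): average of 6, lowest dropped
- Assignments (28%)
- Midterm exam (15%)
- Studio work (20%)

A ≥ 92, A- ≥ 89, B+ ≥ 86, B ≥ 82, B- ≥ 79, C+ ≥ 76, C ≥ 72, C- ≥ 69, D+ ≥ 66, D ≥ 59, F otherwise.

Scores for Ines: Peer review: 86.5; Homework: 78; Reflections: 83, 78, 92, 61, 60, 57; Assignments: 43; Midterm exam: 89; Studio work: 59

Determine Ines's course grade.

Reflections: drop 57 → average of remaining 5 = 374/5 = 74.8
Weighted total:
  Peer review 86.5 × 0.15 = 12.975
  Homework 78 × 0.07 = 5.46
  Reflections 74.8 × 0.15 = 11.22
  Assignments 43 × 0.28 = 12.04
  Midterm exam 89 × 0.15 = 13.35
  Studio work 59 × 0.2 = 11.8
Sum = 66.845
66.845 is ≥ 66 and < 69 → D+

D+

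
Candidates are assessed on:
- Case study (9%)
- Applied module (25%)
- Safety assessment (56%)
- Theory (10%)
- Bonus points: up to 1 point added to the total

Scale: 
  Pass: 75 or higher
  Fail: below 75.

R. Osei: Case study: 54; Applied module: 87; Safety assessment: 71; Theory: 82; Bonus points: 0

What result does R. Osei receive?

Fail

Weighted total:
  Case study 54 × 0.09 = 4.86
  Applied module 87 × 0.25 = 21.75
  Safety assessment 71 × 0.56 = 39.76
  Theory 82 × 0.1 = 8.2
Sum = 74.57
Bonus points: 74.57 + 0 = 74.57
74.57 < 75 → Fail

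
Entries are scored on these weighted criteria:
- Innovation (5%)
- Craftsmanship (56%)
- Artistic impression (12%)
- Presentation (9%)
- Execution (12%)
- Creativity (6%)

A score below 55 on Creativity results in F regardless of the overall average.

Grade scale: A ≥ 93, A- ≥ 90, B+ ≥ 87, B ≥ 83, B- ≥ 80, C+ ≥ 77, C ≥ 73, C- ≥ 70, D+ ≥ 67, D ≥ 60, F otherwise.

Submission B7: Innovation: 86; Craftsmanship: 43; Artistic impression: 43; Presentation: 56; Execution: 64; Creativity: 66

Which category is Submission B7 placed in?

F

Creativity score 66 ≥ 55: minimum met.
Weighted total:
  Innovation 86 × 0.05 = 4.3
  Craftsmanship 43 × 0.56 = 24.08
  Artistic impression 43 × 0.12 = 5.16
  Presentation 56 × 0.09 = 5.04
  Execution 64 × 0.12 = 7.68
  Creativity 66 × 0.06 = 3.96
Sum = 50.22
50.22 < 60 → F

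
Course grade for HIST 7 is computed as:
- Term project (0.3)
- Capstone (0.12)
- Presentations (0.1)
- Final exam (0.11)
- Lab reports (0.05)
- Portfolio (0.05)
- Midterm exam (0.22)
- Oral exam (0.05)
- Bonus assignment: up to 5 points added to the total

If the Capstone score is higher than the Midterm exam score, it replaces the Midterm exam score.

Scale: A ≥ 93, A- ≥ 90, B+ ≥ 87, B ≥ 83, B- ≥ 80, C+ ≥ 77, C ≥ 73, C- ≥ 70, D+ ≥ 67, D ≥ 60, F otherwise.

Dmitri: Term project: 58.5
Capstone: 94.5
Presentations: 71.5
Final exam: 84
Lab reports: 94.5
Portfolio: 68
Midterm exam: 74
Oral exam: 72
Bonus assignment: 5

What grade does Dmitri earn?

Capstone (94.5) > Midterm exam (74), so Midterm exam counts as 94.5.
Weighted total:
  Term project 58.5 × 0.3 = 17.55
  Capstone 94.5 × 0.12 = 11.34
  Presentations 71.5 × 0.1 = 7.15
  Final exam 84 × 0.11 = 9.24
  Lab reports 94.5 × 0.05 = 4.725
  Portfolio 68 × 0.05 = 3.4
  Midterm exam 94.5 × 0.22 = 20.79
  Oral exam 72 × 0.05 = 3.6
Sum = 77.795
Bonus assignment: 77.795 + 5 = 82.795
82.795 is ≥ 80 and < 83 → B-

B-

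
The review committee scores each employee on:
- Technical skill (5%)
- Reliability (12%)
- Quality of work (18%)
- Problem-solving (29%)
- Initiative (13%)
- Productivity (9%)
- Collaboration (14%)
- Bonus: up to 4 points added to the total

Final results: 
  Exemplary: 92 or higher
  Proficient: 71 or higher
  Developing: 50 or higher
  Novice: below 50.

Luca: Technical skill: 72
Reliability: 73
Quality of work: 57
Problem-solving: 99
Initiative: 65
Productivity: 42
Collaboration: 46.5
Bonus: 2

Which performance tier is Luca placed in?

Weighted total:
  Technical skill 72 × 0.05 = 3.6
  Reliability 73 × 0.12 = 8.76
  Quality of work 57 × 0.18 = 10.26
  Problem-solving 99 × 0.29 = 28.71
  Initiative 65 × 0.13 = 8.45
  Productivity 42 × 0.09 = 3.78
  Collaboration 46.5 × 0.14 = 6.51
Sum = 70.07
Bonus: 70.07 + 2 = 72.07
72.07 is ≥ 71 and < 92 → Proficient

Proficient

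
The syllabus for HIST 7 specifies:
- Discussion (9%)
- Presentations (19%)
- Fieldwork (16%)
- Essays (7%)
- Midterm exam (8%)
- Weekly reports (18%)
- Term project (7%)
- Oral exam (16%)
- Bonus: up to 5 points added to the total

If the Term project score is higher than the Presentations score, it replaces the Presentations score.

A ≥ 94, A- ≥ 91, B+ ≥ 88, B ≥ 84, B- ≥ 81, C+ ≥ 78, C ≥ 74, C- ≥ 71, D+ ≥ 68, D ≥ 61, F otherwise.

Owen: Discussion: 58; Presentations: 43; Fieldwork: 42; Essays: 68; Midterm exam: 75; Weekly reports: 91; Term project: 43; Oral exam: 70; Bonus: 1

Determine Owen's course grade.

Term project (43) ≤ Presentations (43), so Presentations stays at 43.
Weighted total:
  Discussion 58 × 0.09 = 5.22
  Presentations 43 × 0.19 = 8.17
  Fieldwork 42 × 0.16 = 6.72
  Essays 68 × 0.07 = 4.76
  Midterm exam 75 × 0.08 = 6
  Weekly reports 91 × 0.18 = 16.38
  Term project 43 × 0.07 = 3.01
  Oral exam 70 × 0.16 = 11.2
Sum = 61.46
Bonus: 61.46 + 1 = 62.46
62.46 is ≥ 61 and < 68 → D

D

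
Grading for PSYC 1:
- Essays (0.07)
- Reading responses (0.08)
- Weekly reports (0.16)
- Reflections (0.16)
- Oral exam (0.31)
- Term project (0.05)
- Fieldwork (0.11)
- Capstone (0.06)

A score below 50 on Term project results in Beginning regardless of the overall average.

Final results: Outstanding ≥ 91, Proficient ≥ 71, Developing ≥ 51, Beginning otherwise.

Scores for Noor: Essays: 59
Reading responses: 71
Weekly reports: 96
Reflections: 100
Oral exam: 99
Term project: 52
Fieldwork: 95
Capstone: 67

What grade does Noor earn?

Term project score 52 ≥ 50: minimum met.
Weighted total:
  Essays 59 × 0.07 = 4.13
  Reading responses 71 × 0.08 = 5.68
  Weekly reports 96 × 0.16 = 15.36
  Reflections 100 × 0.16 = 16
  Oral exam 99 × 0.31 = 30.69
  Term project 52 × 0.05 = 2.6
  Fieldwork 95 × 0.11 = 10.45
  Capstone 67 × 0.06 = 4.02
Sum = 88.93
88.93 is ≥ 71 and < 91 → Proficient

Proficient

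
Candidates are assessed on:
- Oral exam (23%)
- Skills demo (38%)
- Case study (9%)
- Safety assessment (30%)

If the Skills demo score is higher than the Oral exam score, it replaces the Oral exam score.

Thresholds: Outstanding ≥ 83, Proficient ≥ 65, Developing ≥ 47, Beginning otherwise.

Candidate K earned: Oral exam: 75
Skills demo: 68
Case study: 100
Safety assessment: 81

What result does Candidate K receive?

Proficient

Skills demo (68) ≤ Oral exam (75), so Oral exam stays at 75.
Weighted total:
  Oral exam 75 × 0.23 = 17.25
  Skills demo 68 × 0.38 = 25.84
  Case study 100 × 0.09 = 9
  Safety assessment 81 × 0.3 = 24.3
Sum = 76.39
76.39 is ≥ 65 and < 83 → Proficient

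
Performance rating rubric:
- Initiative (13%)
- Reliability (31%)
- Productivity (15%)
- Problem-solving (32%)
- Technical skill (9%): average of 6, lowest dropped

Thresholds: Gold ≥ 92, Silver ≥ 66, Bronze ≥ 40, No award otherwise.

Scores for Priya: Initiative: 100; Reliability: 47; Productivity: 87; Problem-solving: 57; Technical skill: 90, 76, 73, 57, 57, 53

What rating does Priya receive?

Bronze

Technical skill: drop 53 → average of remaining 5 = 353/5 = 70.6
Weighted total:
  Initiative 100 × 0.13 = 13
  Reliability 47 × 0.31 = 14.57
  Productivity 87 × 0.15 = 13.05
  Problem-solving 57 × 0.32 = 18.24
  Technical skill 70.6 × 0.09 = 6.354
Sum = 65.214
65.214 is ≥ 40 and < 66 → Bronze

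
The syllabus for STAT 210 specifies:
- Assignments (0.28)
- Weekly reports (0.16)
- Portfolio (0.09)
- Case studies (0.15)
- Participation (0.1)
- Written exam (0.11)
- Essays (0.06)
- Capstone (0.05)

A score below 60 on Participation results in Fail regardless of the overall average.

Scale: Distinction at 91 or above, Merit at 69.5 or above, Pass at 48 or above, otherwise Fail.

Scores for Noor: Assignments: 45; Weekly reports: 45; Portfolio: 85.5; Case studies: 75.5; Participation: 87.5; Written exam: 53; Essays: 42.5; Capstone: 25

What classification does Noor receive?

Participation score 87.5 ≥ 60: minimum met.
Weighted total:
  Assignments 45 × 0.28 = 12.6
  Weekly reports 45 × 0.16 = 7.2
  Portfolio 85.5 × 0.09 = 7.695
  Case studies 75.5 × 0.15 = 11.325
  Participation 87.5 × 0.1 = 8.75
  Written exam 53 × 0.11 = 5.83
  Essays 42.5 × 0.06 = 2.55
  Capstone 25 × 0.05 = 1.25
Sum = 57.2
57.2 is ≥ 48 and < 69.5 → Pass

Pass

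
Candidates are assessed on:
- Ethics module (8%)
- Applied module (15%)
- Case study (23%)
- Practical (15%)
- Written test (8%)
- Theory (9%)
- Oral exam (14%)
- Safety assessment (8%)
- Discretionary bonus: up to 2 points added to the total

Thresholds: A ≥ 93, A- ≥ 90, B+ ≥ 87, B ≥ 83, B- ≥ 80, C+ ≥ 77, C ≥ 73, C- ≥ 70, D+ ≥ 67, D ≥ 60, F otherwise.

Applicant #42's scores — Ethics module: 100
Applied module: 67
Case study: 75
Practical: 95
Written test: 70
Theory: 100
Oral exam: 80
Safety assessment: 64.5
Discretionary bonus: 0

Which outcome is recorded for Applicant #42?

B-

Weighted total:
  Ethics module 100 × 0.08 = 8
  Applied module 67 × 0.15 = 10.05
  Case study 75 × 0.23 = 17.25
  Practical 95 × 0.15 = 14.25
  Written test 70 × 0.08 = 5.6
  Theory 100 × 0.09 = 9
  Oral exam 80 × 0.14 = 11.2
  Safety assessment 64.5 × 0.08 = 5.16
Sum = 80.51
Discretionary bonus: 80.51 + 0 = 80.51
80.51 is ≥ 80 and < 83 → B-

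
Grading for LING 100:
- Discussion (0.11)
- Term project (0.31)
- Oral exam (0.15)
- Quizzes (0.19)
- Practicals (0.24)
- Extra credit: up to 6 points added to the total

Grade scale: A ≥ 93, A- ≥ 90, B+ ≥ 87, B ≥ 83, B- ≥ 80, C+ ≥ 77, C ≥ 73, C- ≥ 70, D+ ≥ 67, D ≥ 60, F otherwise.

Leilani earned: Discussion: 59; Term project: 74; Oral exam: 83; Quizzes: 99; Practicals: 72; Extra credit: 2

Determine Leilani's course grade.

C+

Weighted total:
  Discussion 59 × 0.11 = 6.49
  Term project 74 × 0.31 = 22.94
  Oral exam 83 × 0.15 = 12.45
  Quizzes 99 × 0.19 = 18.81
  Practicals 72 × 0.24 = 17.28
Sum = 77.97
Extra credit: 77.97 + 2 = 79.97
79.97 is ≥ 77 and < 80 → C+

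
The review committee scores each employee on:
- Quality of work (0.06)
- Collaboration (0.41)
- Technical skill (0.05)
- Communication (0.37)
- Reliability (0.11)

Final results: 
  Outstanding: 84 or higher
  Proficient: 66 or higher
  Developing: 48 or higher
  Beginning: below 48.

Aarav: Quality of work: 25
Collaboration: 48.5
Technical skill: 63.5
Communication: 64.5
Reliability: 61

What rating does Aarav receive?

Developing

Weighted total:
  Quality of work 25 × 0.06 = 1.5
  Collaboration 48.5 × 0.41 = 19.885
  Technical skill 63.5 × 0.05 = 3.175
  Communication 64.5 × 0.37 = 23.865
  Reliability 61 × 0.11 = 6.71
Sum = 55.135
55.135 is ≥ 48 and < 66 → Developing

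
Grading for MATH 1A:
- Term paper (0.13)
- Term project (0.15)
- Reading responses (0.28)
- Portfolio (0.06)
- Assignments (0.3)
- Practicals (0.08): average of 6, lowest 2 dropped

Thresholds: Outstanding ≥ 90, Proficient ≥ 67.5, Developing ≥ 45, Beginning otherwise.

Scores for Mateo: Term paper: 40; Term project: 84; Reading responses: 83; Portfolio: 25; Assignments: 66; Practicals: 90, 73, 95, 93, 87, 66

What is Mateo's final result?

Practicals: drop 66, 73 → average of remaining 4 = 365/4 = 91.25
Weighted total:
  Term paper 40 × 0.13 = 5.2
  Term project 84 × 0.15 = 12.6
  Reading responses 83 × 0.28 = 23.24
  Portfolio 25 × 0.06 = 1.5
  Assignments 66 × 0.3 = 19.8
  Practicals 91.25 × 0.08 = 7.3
Sum = 69.64
69.64 is ≥ 67.5 and < 90 → Proficient

Proficient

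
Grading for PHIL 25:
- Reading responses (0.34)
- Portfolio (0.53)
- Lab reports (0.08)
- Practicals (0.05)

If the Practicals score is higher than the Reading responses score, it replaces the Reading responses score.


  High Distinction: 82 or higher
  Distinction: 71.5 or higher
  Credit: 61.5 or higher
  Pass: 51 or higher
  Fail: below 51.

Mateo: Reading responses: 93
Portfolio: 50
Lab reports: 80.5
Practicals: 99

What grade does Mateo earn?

Practicals (99) > Reading responses (93), so Reading responses counts as 99.
Weighted total:
  Reading responses 99 × 0.34 = 33.66
  Portfolio 50 × 0.53 = 26.5
  Lab reports 80.5 × 0.08 = 6.44
  Practicals 99 × 0.05 = 4.95
Sum = 71.55
71.55 is ≥ 71.5 and < 82 → Distinction

Distinction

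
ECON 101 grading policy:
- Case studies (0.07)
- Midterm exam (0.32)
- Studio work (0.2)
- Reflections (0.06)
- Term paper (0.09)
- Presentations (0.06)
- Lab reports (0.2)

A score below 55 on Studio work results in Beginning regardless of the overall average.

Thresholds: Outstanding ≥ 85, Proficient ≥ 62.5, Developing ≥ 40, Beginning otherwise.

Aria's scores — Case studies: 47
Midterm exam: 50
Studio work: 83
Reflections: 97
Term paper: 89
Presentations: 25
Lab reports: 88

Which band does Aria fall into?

Proficient

Studio work score 83 ≥ 55: minimum met.
Weighted total:
  Case studies 47 × 0.07 = 3.29
  Midterm exam 50 × 0.32 = 16
  Studio work 83 × 0.2 = 16.6
  Reflections 97 × 0.06 = 5.82
  Term paper 89 × 0.09 = 8.01
  Presentations 25 × 0.06 = 1.5
  Lab reports 88 × 0.2 = 17.6
Sum = 68.82
68.82 is ≥ 62.5 and < 85 → Proficient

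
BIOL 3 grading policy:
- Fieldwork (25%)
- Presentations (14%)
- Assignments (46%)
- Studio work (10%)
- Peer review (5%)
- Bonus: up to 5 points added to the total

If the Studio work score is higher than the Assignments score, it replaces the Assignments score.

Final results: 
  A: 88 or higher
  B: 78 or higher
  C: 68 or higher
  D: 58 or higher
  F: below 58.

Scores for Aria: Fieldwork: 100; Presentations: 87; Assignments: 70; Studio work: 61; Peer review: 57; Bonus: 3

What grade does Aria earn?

Studio work (61) ≤ Assignments (70), so Assignments stays at 70.
Weighted total:
  Fieldwork 100 × 0.25 = 25
  Presentations 87 × 0.14 = 12.18
  Assignments 70 × 0.46 = 32.2
  Studio work 61 × 0.1 = 6.1
  Peer review 57 × 0.05 = 2.85
Sum = 78.33
Bonus: 78.33 + 3 = 81.33
81.33 is ≥ 78 and < 88 → B

B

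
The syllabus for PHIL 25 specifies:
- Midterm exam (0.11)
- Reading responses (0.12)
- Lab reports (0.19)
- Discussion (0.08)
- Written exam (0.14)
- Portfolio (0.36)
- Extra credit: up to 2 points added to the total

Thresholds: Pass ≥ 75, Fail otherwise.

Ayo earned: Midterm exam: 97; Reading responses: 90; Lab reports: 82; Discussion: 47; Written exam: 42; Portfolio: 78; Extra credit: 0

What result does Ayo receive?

Fail

Weighted total:
  Midterm exam 97 × 0.11 = 10.67
  Reading responses 90 × 0.12 = 10.8
  Lab reports 82 × 0.19 = 15.58
  Discussion 47 × 0.08 = 3.76
  Written exam 42 × 0.14 = 5.88
  Portfolio 78 × 0.36 = 28.08
Sum = 74.77
Extra credit: 74.77 + 0 = 74.77
74.77 < 75 → Fail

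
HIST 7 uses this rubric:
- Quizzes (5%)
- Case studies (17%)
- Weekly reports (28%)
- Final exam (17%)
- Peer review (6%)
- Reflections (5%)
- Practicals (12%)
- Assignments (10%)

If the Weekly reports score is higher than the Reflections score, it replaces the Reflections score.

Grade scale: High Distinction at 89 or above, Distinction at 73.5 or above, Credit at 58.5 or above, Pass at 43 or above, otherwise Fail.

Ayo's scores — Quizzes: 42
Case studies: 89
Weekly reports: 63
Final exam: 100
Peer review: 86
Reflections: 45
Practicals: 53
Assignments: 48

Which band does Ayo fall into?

Weekly reports (63) > Reflections (45), so Reflections counts as 63.
Weighted total:
  Quizzes 42 × 0.05 = 2.1
  Case studies 89 × 0.17 = 15.13
  Weekly reports 63 × 0.28 = 17.64
  Final exam 100 × 0.17 = 17
  Peer review 86 × 0.06 = 5.16
  Reflections 63 × 0.05 = 3.15
  Practicals 53 × 0.12 = 6.36
  Assignments 48 × 0.1 = 4.8
Sum = 71.34
71.34 is ≥ 58.5 and < 73.5 → Credit

Credit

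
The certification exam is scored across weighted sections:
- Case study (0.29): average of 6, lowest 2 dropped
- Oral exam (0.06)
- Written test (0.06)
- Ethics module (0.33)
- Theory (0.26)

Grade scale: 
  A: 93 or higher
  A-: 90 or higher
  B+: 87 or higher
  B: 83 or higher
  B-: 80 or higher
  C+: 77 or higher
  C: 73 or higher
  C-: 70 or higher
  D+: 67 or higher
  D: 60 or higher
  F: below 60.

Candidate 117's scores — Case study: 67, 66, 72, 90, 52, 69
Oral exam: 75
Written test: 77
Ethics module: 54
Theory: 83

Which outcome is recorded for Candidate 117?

C-

Case study: drop 52, 66 → average of remaining 4 = 298/4 = 74.5
Weighted total:
  Case study 74.5 × 0.29 = 21.605
  Oral exam 75 × 0.06 = 4.5
  Written test 77 × 0.06 = 4.62
  Ethics module 54 × 0.33 = 17.82
  Theory 83 × 0.26 = 21.58
Sum = 70.125
70.125 is ≥ 70 and < 73 → C-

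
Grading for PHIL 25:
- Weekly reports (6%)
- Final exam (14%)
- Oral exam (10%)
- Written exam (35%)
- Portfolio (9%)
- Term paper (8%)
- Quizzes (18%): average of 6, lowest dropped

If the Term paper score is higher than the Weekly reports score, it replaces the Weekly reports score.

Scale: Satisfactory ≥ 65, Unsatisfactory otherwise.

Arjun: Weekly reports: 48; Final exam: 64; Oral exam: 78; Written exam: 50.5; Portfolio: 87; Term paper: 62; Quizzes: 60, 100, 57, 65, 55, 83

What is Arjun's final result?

Quizzes: drop 55 → average of remaining 5 = 365/5 = 73
Term paper (62) > Weekly reports (48), so Weekly reports counts as 62.
Weighted total:
  Weekly reports 62 × 0.06 = 3.72
  Final exam 64 × 0.14 = 8.96
  Oral exam 78 × 0.1 = 7.8
  Written exam 50.5 × 0.35 = 17.675
  Portfolio 87 × 0.09 = 7.83
  Term paper 62 × 0.08 = 4.96
  Quizzes 73 × 0.18 = 13.14
Sum = 64.085
64.085 < 65 → Unsatisfactory

Unsatisfactory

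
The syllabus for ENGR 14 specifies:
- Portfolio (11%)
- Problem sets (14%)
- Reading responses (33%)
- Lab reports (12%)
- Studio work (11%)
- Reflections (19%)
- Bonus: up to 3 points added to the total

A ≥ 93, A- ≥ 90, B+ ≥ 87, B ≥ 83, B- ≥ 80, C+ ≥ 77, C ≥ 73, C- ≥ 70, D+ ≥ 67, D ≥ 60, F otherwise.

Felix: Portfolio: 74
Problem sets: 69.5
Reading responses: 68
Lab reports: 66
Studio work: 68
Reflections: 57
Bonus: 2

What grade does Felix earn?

Weighted total:
  Portfolio 74 × 0.11 = 8.14
  Problem sets 69.5 × 0.14 = 9.73
  Reading responses 68 × 0.33 = 22.44
  Lab reports 66 × 0.12 = 7.92
  Studio work 68 × 0.11 = 7.48
  Reflections 57 × 0.19 = 10.83
Sum = 66.54
Bonus: 66.54 + 2 = 68.54
68.54 is ≥ 67 and < 70 → D+

D+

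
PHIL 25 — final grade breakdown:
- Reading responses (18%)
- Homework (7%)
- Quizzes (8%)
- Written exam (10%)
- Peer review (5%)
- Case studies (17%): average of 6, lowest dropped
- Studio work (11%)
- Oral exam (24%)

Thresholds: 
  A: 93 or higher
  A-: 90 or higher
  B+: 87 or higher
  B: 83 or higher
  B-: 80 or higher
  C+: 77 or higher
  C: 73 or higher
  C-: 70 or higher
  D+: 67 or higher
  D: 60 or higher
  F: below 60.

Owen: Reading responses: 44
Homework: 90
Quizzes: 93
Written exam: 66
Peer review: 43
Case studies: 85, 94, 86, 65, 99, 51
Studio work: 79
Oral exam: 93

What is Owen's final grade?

C

Case studies: drop 51 → average of remaining 5 = 429/5 = 85.8
Weighted total:
  Reading responses 44 × 0.18 = 7.92
  Homework 90 × 0.07 = 6.3
  Quizzes 93 × 0.08 = 7.44
  Written exam 66 × 0.1 = 6.6
  Peer review 43 × 0.05 = 2.15
  Case studies 85.8 × 0.17 = 14.586
  Studio work 79 × 0.11 = 8.69
  Oral exam 93 × 0.24 = 22.32
Sum = 76.006
76.006 is ≥ 73 and < 77 → C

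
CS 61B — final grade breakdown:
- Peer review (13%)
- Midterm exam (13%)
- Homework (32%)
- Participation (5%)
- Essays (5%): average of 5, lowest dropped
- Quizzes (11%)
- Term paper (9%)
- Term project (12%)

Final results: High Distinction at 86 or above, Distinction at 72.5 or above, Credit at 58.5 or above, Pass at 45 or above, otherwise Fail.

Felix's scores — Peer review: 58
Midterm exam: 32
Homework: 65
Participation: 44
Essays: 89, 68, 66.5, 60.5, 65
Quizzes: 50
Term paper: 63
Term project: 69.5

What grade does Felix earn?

Essays: drop 60.5 → average of remaining 4 = 288.5/4 = 72.125
Weighted total:
  Peer review 58 × 0.13 = 7.54
  Midterm exam 32 × 0.13 = 4.16
  Homework 65 × 0.32 = 20.8
  Participation 44 × 0.05 = 2.2
  Essays 72.125 × 0.05 = 3.60625
  Quizzes 50 × 0.11 = 5.5
  Term paper 63 × 0.09 = 5.67
  Term project 69.5 × 0.12 = 8.34
Sum = 57.81625
57.81625 is ≥ 45 and < 58.5 → Pass

Pass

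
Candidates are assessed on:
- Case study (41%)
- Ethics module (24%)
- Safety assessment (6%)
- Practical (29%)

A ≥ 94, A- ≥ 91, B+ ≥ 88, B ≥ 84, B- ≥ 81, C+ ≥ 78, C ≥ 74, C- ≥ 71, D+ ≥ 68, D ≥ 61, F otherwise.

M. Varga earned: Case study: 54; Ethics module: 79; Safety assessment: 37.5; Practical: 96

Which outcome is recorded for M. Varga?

Weighted total:
  Case study 54 × 0.41 = 22.14
  Ethics module 79 × 0.24 = 18.96
  Safety assessment 37.5 × 0.06 = 2.25
  Practical 96 × 0.29 = 27.84
Sum = 71.19
71.19 is ≥ 71 and < 74 → C-

C-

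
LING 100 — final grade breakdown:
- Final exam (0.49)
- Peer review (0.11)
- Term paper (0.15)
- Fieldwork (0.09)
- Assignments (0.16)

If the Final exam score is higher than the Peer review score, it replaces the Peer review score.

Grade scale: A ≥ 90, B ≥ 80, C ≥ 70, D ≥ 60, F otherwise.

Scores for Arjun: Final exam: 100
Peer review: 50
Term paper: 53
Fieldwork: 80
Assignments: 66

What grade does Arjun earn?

B

Final exam (100) > Peer review (50), so Peer review counts as 100.
Weighted total:
  Final exam 100 × 0.49 = 49
  Peer review 100 × 0.11 = 11
  Term paper 53 × 0.15 = 7.95
  Fieldwork 80 × 0.09 = 7.2
  Assignments 66 × 0.16 = 10.56
Sum = 85.71
85.71 is ≥ 80 and < 90 → B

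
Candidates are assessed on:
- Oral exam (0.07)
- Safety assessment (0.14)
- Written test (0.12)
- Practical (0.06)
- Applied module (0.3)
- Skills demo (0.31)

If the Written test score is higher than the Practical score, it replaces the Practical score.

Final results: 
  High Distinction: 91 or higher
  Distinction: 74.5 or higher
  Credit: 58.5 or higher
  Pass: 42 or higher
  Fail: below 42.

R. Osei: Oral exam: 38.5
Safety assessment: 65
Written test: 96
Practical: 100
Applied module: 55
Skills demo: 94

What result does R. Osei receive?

Distinction

Written test (96) ≤ Practical (100), so Practical stays at 100.
Weighted total:
  Oral exam 38.5 × 0.07 = 2.695
  Safety assessment 65 × 0.14 = 9.1
  Written test 96 × 0.12 = 11.52
  Practical 100 × 0.06 = 6
  Applied module 55 × 0.3 = 16.5
  Skills demo 94 × 0.31 = 29.14
Sum = 74.955
74.955 is ≥ 74.5 and < 91 → Distinction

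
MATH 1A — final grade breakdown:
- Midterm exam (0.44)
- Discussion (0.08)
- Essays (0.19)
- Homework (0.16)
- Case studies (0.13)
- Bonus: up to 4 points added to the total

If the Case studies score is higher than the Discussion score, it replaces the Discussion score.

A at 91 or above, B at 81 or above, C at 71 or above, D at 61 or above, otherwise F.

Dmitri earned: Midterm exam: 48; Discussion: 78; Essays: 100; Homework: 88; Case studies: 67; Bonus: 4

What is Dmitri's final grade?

C

Case studies (67) ≤ Discussion (78), so Discussion stays at 78.
Weighted total:
  Midterm exam 48 × 0.44 = 21.12
  Discussion 78 × 0.08 = 6.24
  Essays 100 × 0.19 = 19
  Homework 88 × 0.16 = 14.08
  Case studies 67 × 0.13 = 8.71
Sum = 69.15
Bonus: 69.15 + 4 = 73.15
73.15 is ≥ 71 and < 81 → C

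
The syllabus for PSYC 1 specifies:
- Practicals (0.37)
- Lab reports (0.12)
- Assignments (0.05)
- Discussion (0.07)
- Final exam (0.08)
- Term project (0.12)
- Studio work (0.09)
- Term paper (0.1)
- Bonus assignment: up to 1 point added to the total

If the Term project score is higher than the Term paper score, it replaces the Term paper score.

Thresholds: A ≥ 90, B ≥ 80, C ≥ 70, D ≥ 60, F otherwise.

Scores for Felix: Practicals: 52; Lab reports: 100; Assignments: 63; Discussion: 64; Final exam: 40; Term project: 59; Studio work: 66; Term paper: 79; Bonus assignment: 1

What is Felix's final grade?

Term project (59) ≤ Term paper (79), so Term paper stays at 79.
Weighted total:
  Practicals 52 × 0.37 = 19.24
  Lab reports 100 × 0.12 = 12
  Assignments 63 × 0.05 = 3.15
  Discussion 64 × 0.07 = 4.48
  Final exam 40 × 0.08 = 3.2
  Term project 59 × 0.12 = 7.08
  Studio work 66 × 0.09 = 5.94
  Term paper 79 × 0.1 = 7.9
Sum = 62.99
Bonus assignment: 62.99 + 1 = 63.99
63.99 is ≥ 60 and < 70 → D

D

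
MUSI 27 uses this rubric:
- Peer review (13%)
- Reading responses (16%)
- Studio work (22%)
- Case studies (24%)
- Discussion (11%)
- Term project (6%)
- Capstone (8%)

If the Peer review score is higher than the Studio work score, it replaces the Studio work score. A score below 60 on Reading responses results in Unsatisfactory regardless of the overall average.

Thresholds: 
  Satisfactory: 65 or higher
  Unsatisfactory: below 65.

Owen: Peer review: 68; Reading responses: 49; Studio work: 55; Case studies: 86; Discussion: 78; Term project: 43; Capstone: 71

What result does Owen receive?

Unsatisfactory

Peer review (68) > Studio work (55), so Studio work counts as 68.
Reading responses score 49 < 60: minimum not met.
Weighted total:
  Peer review 68 × 0.13 = 8.84
  Reading responses 49 × 0.16 = 7.84
  Studio work 68 × 0.22 = 14.96
  Case studies 86 × 0.24 = 20.64
  Discussion 78 × 0.11 = 8.58
  Term project 43 × 0.06 = 2.58
  Capstone 71 × 0.08 = 5.68
Sum = 69.12
Because the Reading responses minimum was not met, the result is Unsatisfactory.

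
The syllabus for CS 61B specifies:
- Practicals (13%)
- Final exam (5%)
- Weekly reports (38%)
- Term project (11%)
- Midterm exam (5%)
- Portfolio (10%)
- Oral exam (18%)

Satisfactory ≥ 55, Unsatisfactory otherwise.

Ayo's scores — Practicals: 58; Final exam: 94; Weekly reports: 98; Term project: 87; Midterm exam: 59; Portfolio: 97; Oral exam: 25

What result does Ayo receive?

Weighted total:
  Practicals 58 × 0.13 = 7.54
  Final exam 94 × 0.05 = 4.7
  Weekly reports 98 × 0.38 = 37.24
  Term project 87 × 0.11 = 9.57
  Midterm exam 59 × 0.05 = 2.95
  Portfolio 97 × 0.1 = 9.7
  Oral exam 25 × 0.18 = 4.5
Sum = 76.2
76.2 ≥ 55 → Satisfactory

Satisfactory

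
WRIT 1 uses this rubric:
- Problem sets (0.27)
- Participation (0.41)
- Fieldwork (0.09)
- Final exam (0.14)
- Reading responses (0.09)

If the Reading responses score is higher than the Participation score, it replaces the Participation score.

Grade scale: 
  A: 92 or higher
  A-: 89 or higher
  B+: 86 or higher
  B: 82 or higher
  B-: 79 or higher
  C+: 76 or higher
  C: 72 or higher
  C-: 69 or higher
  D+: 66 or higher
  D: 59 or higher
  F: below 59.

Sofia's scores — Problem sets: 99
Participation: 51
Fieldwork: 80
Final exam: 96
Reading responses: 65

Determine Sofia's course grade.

B-

Reading responses (65) > Participation (51), so Participation counts as 65.
Weighted total:
  Problem sets 99 × 0.27 = 26.73
  Participation 65 × 0.41 = 26.65
  Fieldwork 80 × 0.09 = 7.2
  Final exam 96 × 0.14 = 13.44
  Reading responses 65 × 0.09 = 5.85
Sum = 79.87
79.87 is ≥ 79 and < 82 → B-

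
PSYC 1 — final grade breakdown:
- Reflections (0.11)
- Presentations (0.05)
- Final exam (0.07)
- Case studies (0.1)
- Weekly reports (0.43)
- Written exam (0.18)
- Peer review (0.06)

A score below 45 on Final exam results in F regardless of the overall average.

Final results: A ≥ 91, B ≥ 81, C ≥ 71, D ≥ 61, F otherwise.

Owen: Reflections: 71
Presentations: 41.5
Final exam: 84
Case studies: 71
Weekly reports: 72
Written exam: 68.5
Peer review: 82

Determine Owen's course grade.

C

Final exam score 84 ≥ 45: minimum met.
Weighted total:
  Reflections 71 × 0.11 = 7.81
  Presentations 41.5 × 0.05 = 2.075
  Final exam 84 × 0.07 = 5.88
  Case studies 71 × 0.1 = 7.1
  Weekly reports 72 × 0.43 = 30.96
  Written exam 68.5 × 0.18 = 12.33
  Peer review 82 × 0.06 = 4.92
Sum = 71.075
71.075 is ≥ 71 and < 81 → C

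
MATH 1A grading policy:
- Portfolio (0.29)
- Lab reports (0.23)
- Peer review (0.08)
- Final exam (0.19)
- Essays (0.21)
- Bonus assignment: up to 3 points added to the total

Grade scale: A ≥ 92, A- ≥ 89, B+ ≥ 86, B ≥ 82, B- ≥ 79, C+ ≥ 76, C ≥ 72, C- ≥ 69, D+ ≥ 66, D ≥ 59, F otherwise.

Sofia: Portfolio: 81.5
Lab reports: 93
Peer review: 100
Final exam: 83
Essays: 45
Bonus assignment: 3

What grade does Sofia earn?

B-

Weighted total:
  Portfolio 81.5 × 0.29 = 23.635
  Lab reports 93 × 0.23 = 21.39
  Peer review 100 × 0.08 = 8
  Final exam 83 × 0.19 = 15.77
  Essays 45 × 0.21 = 9.45
Sum = 78.245
Bonus assignment: 78.245 + 3 = 81.245
81.245 is ≥ 79 and < 82 → B-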